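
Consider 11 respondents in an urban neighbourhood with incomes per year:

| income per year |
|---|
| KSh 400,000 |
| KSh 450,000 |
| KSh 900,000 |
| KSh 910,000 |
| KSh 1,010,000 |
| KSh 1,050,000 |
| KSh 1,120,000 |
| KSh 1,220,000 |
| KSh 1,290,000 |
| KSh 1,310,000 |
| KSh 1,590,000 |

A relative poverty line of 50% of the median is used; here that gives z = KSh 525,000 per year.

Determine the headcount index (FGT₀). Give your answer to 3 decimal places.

2 of the 11 respondents have income below KSh 525,000.
H = 2/11 = 0.182.

0.182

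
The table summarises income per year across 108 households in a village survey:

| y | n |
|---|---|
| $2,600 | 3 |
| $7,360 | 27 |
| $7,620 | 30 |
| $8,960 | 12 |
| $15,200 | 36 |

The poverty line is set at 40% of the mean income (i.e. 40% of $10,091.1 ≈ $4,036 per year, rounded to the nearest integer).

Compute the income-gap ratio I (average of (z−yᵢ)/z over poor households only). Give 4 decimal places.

0.3558

Below z: 3×$2,600 (q = 3 of N = 108).
Shortfall ratios (z−y)/z: 0.3558 (×3); sum = 1.067393.
I averages over the q = 3 poor units only: 1.067393 / 3 = 0.3558.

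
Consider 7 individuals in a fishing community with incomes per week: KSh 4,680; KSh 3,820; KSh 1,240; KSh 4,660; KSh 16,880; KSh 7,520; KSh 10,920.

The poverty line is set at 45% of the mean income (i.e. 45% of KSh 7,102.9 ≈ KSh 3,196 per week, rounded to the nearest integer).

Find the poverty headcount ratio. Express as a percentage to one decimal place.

14.3%

1 of the 7 individuals have income below KSh 3,196.
H = 1/7 = 14.3%.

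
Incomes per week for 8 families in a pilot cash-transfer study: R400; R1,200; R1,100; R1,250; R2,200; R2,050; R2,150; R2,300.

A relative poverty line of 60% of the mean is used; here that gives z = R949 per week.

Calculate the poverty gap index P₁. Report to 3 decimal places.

Incomes under z: R400 (q = 1 of N = 8).
Gap ratios (z−y)/z: (949−400)/949 = 0.5785.
Σ = 0.578504. Dividing by the full population N = 8 gives P₁ = 0.072.

0.072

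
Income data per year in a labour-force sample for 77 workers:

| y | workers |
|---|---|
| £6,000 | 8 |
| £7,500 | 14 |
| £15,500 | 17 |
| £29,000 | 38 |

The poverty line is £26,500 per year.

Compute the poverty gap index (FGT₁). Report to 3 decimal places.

0.302

Incomes under z: 8×£6,000, 14×£7,500, 17×£15,500 (q = 39 of N = 77).
Normalized shortfalls: (26500−6000)/26500 = 0.7736 (×8); (26500−7500)/26500 = 0.7170 (×14); (26500−15500)/26500 = 0.4151 (×17).
Sum of shortfalls = 23.283019; P₁ averages over all N: 23.283019 / 77 = 0.302.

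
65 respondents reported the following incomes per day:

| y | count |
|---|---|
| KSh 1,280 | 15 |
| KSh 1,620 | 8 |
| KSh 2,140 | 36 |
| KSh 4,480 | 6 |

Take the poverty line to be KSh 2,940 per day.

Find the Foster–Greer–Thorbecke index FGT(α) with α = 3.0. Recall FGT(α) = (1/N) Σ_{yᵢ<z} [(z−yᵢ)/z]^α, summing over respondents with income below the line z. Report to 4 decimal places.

0.0638

Below z: 15×KSh 1,280, 8×KSh 1,620, 36×KSh 2,140 (q = 59 of N = 65).
Gap ratios (z−y)/z: (2940−1280)/2940 = 0.5646 (×15); (2940−1620)/2940 = 0.4490 (×8); (2940−2140)/2940 = 0.2721 (×36).
Raised to α = 3.0: 0.18000 (×15); 0.09051 (×8); 0.02015 (×36).
Sum = 4.149434; FGT(3.0) = 4.149434 / 65 = 0.0638.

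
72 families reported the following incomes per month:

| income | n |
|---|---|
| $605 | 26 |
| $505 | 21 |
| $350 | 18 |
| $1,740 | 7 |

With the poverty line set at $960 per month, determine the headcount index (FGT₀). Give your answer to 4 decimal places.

65 of the 72 families have income below $960.
H = 65/72 = 0.9028.

0.9028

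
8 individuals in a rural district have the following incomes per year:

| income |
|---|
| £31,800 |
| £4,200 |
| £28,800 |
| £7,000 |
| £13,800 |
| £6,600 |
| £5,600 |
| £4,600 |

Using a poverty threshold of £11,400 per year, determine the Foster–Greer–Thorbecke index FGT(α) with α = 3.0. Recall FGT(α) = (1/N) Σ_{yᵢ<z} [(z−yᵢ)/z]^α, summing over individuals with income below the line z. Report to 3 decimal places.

0.091

Poor units: £4,200, £4,600, £5,600, £6,600, £7,000 (q = 5 of N = 8).
Gap ratios (z−y)/z: (11400−4200)/11400 = 0.6316; (11400−4600)/11400 = 0.5965; (11400−5600)/11400 = 0.5088; (11400−6600)/11400 = 0.4211; (11400−7000)/11400 = 0.3860.
Raised to α = 3.0: 0.25193; 0.21223; 0.13170; 0.07465; 0.05750.
Sum = 0.728003; FGT(3.0) = 0.728003 / 8 = 0.091.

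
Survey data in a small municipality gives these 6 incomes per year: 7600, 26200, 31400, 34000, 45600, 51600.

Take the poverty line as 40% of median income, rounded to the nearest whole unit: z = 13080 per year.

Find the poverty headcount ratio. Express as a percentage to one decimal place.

1 of the 6 households have income below 13080.
H = 1/6 = 16.7%.

16.7%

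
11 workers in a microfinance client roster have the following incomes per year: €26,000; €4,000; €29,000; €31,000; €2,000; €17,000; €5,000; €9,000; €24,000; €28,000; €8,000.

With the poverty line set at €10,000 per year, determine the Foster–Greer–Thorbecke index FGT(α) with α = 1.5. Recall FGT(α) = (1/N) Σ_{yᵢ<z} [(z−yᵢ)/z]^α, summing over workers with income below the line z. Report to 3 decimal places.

Poor units: €2,000, €4,000, €5,000, €8,000, €9,000 (q = 5 of N = 11).
Gap ratios (z−y)/z: (10000−2000)/10000 = 0.8000; (10000−4000)/10000 = 0.6000; (10000−5000)/10000 = 0.5000; (10000−8000)/10000 = 0.2000; (10000−9000)/10000 = 0.1000.
Raised to α = 1.5: 0.71554; 0.46476; 0.35355; 0.08944; 0.03162.
Sum = 1.654919; FGT(1.5) = 1.654919 / 11 = 0.150.

0.150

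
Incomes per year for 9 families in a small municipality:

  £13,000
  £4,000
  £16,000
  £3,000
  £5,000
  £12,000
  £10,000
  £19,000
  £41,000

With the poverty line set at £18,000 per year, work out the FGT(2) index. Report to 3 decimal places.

0.247

Incomes under z: £3,000, £4,000, £5,000, £10,000, £12,000, £13,000, £16,000 (q = 7 of N = 9).
Shortfall ratios: (18000−3000)/18000 = 0.8333; (18000−4000)/18000 = 0.7778; (18000−5000)/18000 = 0.7222; (18000−10000)/18000 = 0.4444; (18000−12000)/18000 = 0.3333; (18000−13000)/18000 = 0.2778; (18000−16000)/18000 = 0.1111.
Squared: 0.6944; 0.6049; 0.5216; 0.1975; 0.1111; 0.0772; 0.0123.
Sum = 2.219136; P₂ = 2.219136 / 9 = 0.247.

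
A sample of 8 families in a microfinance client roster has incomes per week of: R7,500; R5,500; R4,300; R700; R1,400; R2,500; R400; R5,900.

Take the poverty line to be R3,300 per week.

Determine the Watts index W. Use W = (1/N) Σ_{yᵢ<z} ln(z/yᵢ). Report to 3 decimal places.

0.599

Below the line: R400, R700, R1,400, R2,500 (q = 4 of N = 8).
Log shortfalls: ln(3300/400) = 2.1102; ln(3300/700) = 1.5506; ln(3300/1400) = 0.8575; ln(3300/2500) = 0.2776.
W = 4.795893 / 8 = 0.599.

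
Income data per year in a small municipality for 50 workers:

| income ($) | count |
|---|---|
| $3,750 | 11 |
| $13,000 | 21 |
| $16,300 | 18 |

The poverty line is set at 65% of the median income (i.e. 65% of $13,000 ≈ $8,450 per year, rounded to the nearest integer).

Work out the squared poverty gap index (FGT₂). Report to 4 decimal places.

0.0681

Poor units: 11×$3,750 (q = 11 of N = 50).
Relative gaps: (8450−3750)/8450 = 0.5562 (×11).
Squared: 0.3094 (×11).
Sum = 3.403102; P₂ = 3.403102 / 50 = 0.0681.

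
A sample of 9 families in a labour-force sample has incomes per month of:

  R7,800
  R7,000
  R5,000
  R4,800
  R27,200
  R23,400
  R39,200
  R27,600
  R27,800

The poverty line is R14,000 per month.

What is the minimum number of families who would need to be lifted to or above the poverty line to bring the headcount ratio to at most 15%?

4 of the 9 families are poor, so H = 4/9 = 0.444.
A headcount ratio of at most 15% allows at most ⌊0.15 × 9⌋ = 1 poor families.
So at least 4 − 1 = 3 must be lifted.

3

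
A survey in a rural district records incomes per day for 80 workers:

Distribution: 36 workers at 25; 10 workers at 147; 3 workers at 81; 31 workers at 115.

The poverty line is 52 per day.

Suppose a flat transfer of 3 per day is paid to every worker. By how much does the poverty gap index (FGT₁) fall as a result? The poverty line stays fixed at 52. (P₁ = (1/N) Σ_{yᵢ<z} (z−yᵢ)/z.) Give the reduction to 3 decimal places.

Before: below the line — 36×25; poverty gap index (FGT₁) = 0.23365.
After the 3 transfer: below the line — 36×28; poverty gap index (FGT₁) = 0.20769.
Reduction = 0.23365 − 0.20769 = 0.026.

0.026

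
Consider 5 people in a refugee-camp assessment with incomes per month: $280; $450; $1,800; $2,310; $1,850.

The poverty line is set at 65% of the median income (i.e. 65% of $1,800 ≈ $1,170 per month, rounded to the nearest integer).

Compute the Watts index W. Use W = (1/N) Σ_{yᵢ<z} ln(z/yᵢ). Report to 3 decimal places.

Below z: $280, $450 (q = 2 of N = 5).
ln(z/y) terms: ln(1170/280) = 1.4300; ln(1170/450) = 0.9555.
W = 2.385481 / 5 = 0.477.

0.477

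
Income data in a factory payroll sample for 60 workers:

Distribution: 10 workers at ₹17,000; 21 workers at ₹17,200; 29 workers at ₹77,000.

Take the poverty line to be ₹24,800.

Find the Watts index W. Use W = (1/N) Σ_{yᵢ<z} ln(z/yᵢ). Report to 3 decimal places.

0.191

Poor units: 10×₹17,000, 21×₹17,200 (q = 31 of N = 60).
Log shortfalls: ln(24800/17000) = 0.3776 (×10); ln(24800/17200) = 0.3659 (×21).
W = 11.460923 / 60 = 0.191.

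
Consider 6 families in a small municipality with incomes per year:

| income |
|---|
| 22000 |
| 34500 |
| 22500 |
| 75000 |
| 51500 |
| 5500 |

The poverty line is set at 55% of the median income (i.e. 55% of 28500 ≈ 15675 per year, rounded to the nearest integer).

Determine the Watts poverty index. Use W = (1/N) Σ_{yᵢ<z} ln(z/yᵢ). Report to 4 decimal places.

Below z: 5500 (q = 1 of N = 6).
Log shortfalls: ln(15675/5500) = 1.0473.
W = 1.047319 / 6 = 0.1746.

0.1746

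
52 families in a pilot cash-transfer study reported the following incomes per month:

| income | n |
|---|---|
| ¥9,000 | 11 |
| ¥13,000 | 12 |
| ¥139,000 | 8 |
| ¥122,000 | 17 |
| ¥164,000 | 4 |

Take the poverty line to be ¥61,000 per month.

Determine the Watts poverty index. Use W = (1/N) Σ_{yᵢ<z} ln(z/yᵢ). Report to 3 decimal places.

Below z: 11×¥9,000, 12×¥13,000 (q = 23 of N = 52).
ln(z/y) terms: ln(61000/9000) = 1.9136 (×11); ln(61000/13000) = 1.5459 (×12).
W = 39.601236 / 52 = 0.762.

0.762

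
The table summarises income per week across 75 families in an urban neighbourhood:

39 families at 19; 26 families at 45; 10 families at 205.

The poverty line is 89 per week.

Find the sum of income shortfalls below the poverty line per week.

3874

Below z: 39×19, 26×45 (q = 65 of N = 75).
Individual gaps: 39×(89−19) = 2730; 26×(89−45) = 1144.
Aggregate gap = 3874.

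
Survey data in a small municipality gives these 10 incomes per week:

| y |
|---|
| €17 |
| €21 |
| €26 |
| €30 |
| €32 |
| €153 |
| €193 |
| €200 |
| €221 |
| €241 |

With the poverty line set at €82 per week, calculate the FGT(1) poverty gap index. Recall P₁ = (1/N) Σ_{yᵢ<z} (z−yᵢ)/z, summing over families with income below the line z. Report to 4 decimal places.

0.3463

Below z: €17, €21, €26, €30, €32 (q = 5 of N = 10).
Shortfall ratios: (82−17)/82 = 0.7927; (82−21)/82 = 0.7439; (82−26)/82 = 0.6829; (82−30)/82 = 0.6341; (82−32)/82 = 0.6098.
Sum of shortfalls = 3.463415; P₁ averages over all N: 3.463415 / 10 = 0.3463.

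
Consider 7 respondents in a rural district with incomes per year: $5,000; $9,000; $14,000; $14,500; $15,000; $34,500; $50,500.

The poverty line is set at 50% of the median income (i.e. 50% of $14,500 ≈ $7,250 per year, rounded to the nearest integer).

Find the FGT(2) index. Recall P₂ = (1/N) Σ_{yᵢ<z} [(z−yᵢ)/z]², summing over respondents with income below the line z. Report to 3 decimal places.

0.014

Below z: $5,000 (q = 1 of N = 7).
Shortfall ratios: (7250−5000)/7250 = 0.3103.
Squared: 0.0963.
Sum = 0.096314; P₂ = 0.096314 / 7 = 0.014.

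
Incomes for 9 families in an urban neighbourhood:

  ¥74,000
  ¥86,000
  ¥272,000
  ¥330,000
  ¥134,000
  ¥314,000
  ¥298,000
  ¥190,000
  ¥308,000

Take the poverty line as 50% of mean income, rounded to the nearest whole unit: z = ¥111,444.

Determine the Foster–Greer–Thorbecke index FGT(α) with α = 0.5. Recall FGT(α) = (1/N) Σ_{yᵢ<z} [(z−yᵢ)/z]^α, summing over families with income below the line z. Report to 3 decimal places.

Below the line: ¥74,000, ¥86,000 (q = 2 of N = 9).
Normalized shortfalls: (111444−74000)/111444 = 0.3360; (111444−86000)/111444 = 0.2283.
Raised to α = 0.5: 0.57965; 0.47782.
Sum = 1.057466; FGT(0.5) = 1.057466 / 9 = 0.117.

0.117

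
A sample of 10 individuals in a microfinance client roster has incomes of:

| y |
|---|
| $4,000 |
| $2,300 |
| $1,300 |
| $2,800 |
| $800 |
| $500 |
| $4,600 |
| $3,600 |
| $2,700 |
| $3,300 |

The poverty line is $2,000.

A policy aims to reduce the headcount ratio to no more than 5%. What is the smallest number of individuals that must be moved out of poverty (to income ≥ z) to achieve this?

Currently q = 3 of N = 10 are below the line (H = 0.300).
A headcount ratio of at most 5% allows at most ⌊0.05 × 10⌋ = 0 poor individuals.
So at least 3 − 0 = 3 must be lifted.

3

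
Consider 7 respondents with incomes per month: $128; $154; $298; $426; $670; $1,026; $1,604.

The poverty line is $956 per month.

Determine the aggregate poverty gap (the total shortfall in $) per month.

$3,104

Below the line: $128, $154, $298, $426, $670 (q = 5 of N = 7).
Individual gaps: 956−128 = 828; 956−154 = 802; 956−298 = 658; 956−426 = 530; 956−670 = 286.
Aggregate gap = $3,104.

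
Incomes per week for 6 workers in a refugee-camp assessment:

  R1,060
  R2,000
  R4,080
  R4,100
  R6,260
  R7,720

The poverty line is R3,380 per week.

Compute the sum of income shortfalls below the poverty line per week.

R3,700

Below z: R1,060, R2,000 (q = 2 of N = 6).
Individual gaps: 3380−1060 = 2320; 3380−2000 = 1380.
Aggregate gap = R3,700.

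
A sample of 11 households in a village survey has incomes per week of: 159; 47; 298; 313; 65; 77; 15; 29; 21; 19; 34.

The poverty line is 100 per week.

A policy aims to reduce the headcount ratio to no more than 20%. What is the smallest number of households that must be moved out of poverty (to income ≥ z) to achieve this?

Currently q = 8 of N = 11 are below the line (H = 0.727).
A headcount ratio of at most 20% allows at most ⌊0.20 × 11⌋ = 2 poor households.
So at least 8 − 2 = 6 must be lifted.

6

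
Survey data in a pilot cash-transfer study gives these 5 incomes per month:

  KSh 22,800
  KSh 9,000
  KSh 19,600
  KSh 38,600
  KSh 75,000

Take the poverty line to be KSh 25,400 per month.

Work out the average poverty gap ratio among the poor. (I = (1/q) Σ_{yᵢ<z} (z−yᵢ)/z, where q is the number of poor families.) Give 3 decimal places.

Incomes under z: KSh 9,000, KSh 19,600, KSh 22,800 (q = 3 of N = 5).
Shortfall ratios (z−y)/z: 0.6457, 0.2283, 0.1024; sum = 0.976378.
The income-gap ratio divides by q (the poor only): 0.976378 / 3 = 0.325.

0.325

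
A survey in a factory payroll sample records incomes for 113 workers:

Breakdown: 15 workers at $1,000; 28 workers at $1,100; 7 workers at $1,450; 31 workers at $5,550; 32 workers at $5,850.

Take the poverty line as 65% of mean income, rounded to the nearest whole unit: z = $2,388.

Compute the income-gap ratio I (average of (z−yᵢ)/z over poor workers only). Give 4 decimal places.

0.5314

Incomes under z: 15×$1,000, 28×$1,100, 7×$1,450 (q = 50 of N = 113).
Shortfall ratios (z−y)/z: 0.5812 (×15), 0.5394 (×28), 0.3928 (×7); sum = 26.570352.
I averages over the q = 50 poor units only: 26.570352 / 50 = 0.5314.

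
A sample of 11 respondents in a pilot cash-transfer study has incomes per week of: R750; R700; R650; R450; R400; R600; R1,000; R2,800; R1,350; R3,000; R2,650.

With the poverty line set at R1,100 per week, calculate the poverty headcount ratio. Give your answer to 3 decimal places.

7 of the 11 respondents have income below R1,100.
H = 7/11 = 0.636.

0.636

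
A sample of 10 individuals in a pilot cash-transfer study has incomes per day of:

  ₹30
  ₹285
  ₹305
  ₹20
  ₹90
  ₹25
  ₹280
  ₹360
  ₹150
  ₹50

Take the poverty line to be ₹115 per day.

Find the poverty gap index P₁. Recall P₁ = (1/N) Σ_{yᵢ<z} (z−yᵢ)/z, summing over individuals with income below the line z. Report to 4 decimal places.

Below the line: ₹20, ₹25, ₹30, ₹50, ₹90 (q = 5 of N = 10).
Relative gaps: (115−20)/115 = 0.8261; (115−25)/115 = 0.7826; (115−30)/115 = 0.7391; (115−50)/115 = 0.5652; (115−90)/115 = 0.2174.
Σ = 3.130435. Dividing by the full population N = 10 gives P₁ = 0.3130.

0.3130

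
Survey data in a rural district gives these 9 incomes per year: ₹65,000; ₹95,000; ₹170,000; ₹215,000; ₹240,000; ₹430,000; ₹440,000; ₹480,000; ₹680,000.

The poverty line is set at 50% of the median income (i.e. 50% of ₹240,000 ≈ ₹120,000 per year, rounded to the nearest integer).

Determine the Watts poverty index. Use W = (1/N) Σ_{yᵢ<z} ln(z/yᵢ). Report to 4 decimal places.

0.0941

Below the line: ₹65,000, ₹95,000 (q = 2 of N = 9).
Log shortfalls: ln(120000/65000) = 0.6131; ln(120000/95000) = 0.2336.
W = 0.846719 / 9 = 0.0941.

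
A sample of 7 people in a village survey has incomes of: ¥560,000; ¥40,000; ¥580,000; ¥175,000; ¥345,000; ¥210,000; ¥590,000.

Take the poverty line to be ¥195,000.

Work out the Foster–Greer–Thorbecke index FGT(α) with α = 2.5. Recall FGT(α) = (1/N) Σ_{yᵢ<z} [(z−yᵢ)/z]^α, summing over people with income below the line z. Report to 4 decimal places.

Below z: ¥40,000, ¥175,000 (q = 2 of N = 7).
Relative gaps: (195000−40000)/195000 = 0.7949; (195000−175000)/195000 = 0.1026.
Raised to α = 2.5: 0.56330; 0.00337.
Sum = 0.566673; FGT(2.5) = 0.566673 / 7 = 0.0810.

0.0810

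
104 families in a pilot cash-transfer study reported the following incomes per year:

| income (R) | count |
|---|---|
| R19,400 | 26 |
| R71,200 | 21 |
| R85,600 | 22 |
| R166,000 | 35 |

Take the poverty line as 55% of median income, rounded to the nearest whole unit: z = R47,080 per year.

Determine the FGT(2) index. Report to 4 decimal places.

0.0864

Below the line: 26×R19,400 (q = 26 of N = 104).
Relative gaps: (47080−19400)/47080 = 0.5879 (×26).
Squared: 0.3457 (×26).
Sum = 8.987370; P₂ = 8.987370 / 104 = 0.0864.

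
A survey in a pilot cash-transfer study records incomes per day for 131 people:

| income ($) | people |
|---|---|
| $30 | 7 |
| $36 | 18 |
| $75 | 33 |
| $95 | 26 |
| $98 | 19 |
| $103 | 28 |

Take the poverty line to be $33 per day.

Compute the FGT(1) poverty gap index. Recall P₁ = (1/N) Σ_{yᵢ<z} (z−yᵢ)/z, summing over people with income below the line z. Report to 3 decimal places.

0.005

Below z: 7×$30 (q = 7 of N = 131).
Gap ratios (z−y)/z: (33−30)/33 = 0.0909 (×7).
Σ = 0.636364. Dividing by the full population N = 131 gives P₁ = 0.005.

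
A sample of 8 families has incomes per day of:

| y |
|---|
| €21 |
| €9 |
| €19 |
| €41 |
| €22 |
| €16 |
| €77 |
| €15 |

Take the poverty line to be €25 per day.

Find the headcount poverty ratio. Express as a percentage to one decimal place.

75.0%

6 of the 8 families have income below €25.
H = 6/8 = 75.0%.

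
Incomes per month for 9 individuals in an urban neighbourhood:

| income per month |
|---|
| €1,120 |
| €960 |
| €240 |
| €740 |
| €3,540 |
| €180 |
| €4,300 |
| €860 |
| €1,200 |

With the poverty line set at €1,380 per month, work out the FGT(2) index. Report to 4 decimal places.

0.2156

Incomes under z: €180, €240, €740, €860, €960, €1,120, €1,200 (q = 7 of N = 9).
Gap ratios (z−y)/z: (1380−180)/1380 = 0.8696; (1380−240)/1380 = 0.8261; (1380−740)/1380 = 0.4638; (1380−860)/1380 = 0.3768; (1380−960)/1380 = 0.3043; (1380−1120)/1380 = 0.1884; (1380−1200)/1380 = 0.1304.
Squared: 0.7561; 0.6824; 0.2151; 0.1420; 0.0926; 0.0355; 0.0170.
Sum = 1.940769; P₂ = 1.940769 / 9 = 0.2156.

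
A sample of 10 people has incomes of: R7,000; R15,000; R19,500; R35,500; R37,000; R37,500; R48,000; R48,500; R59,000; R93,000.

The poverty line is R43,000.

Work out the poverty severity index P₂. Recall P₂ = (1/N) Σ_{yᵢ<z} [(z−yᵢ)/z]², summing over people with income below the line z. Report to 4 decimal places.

Incomes under z: R7,000, R15,000, R19,500, R35,500, R37,000, R37,500 (q = 6 of N = 10).
Relative gaps: (43000−7000)/43000 = 0.8372; (43000−15000)/43000 = 0.6512; (43000−19500)/43000 = 0.5465; (43000−35500)/43000 = 0.1744; (43000−37000)/43000 = 0.1395; (43000−37500)/43000 = 0.1279.
Squared: 0.7009; 0.4240; 0.2987; 0.0304; 0.0195; 0.0164.
Sum = 1.489859; P₂ = 1.489859 / 10 = 0.1490.

0.1490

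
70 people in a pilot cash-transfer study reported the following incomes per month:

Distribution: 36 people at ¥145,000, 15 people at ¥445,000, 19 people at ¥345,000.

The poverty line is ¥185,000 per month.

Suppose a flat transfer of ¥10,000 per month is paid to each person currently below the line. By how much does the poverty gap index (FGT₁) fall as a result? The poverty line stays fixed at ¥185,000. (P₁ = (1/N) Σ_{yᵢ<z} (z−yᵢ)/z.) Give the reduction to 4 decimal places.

0.0278

Before: below the line — 36×¥145,000; poverty gap index (FGT₁) = 0.111197.
After the ¥10,000 transfer: below the line — 36×¥155,000; poverty gap index (FGT₁) = 0.083398.
Reduction = 0.111197 − 0.083398 = 0.0278.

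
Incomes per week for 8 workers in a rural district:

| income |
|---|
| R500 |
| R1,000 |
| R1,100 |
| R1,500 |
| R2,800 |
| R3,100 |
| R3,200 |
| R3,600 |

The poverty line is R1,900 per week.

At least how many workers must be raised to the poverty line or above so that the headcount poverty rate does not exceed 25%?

4 of the 8 workers are poor, so H = 4/8 = 0.500.
A headcount ratio of at most 25% allows at most ⌊0.25 × 8⌋ = 2 poor workers.
So at least 4 − 2 = 2 must be lifted.

2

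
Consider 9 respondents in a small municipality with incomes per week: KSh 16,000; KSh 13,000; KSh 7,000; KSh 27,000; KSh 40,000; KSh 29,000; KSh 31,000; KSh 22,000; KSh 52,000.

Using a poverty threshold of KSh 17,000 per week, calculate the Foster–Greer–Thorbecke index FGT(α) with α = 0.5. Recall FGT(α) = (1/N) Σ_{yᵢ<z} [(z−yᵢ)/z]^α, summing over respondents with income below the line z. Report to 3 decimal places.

Poor units: KSh 7,000, KSh 13,000, KSh 16,000 (q = 3 of N = 9).
Relative gaps: (17000−7000)/17000 = 0.5882; (17000−13000)/17000 = 0.2353; (17000−16000)/17000 = 0.0588.
Raised to α = 0.5: 0.76696; 0.48507; 0.24254.
Sum = 1.494572; FGT(0.5) = 1.494572 / 9 = 0.166.

0.166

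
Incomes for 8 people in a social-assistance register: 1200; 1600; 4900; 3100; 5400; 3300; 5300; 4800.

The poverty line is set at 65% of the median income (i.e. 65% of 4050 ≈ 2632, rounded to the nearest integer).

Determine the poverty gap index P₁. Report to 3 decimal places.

Below z: 1200, 1600 (q = 2 of N = 8).
Shortfall ratios: (2632−1200)/2632 = 0.5441; (2632−1600)/2632 = 0.3921.
Σ = 0.936170. Dividing by the full population N = 8 gives P₁ = 0.117.

0.117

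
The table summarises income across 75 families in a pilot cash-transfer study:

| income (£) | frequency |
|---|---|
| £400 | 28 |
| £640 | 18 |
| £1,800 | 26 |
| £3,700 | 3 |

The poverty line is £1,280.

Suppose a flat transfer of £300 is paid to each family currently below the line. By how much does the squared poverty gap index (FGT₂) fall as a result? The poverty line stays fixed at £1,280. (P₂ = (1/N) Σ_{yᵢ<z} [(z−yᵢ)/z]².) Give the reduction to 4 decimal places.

0.1429

Before: below the line — 28×£400, 18×£640; squared poverty gap index (FGT₂) = 0.236458.
After the £300 transfer: below the line — 28×£700, 18×£940; squared poverty gap index (FGT₂) = 0.093587.
Reduction = 0.236458 − 0.093587 = 0.1429.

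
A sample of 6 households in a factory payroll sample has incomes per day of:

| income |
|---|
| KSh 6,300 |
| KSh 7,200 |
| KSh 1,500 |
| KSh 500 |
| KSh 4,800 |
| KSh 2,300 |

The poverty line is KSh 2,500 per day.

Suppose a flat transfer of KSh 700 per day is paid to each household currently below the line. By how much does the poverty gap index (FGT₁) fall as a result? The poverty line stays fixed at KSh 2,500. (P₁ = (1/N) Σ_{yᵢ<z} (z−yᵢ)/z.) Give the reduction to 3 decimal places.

0.107

Before: below the line — KSh 500, KSh 1,500, KSh 2,300; poverty gap index (FGT₁) = 0.21333.
After the KSh 700 transfer: below the line — KSh 1,200, KSh 2,200; poverty gap index (FGT₁) = 0.10667.
Reduction = 0.21333 − 0.10667 = 0.107.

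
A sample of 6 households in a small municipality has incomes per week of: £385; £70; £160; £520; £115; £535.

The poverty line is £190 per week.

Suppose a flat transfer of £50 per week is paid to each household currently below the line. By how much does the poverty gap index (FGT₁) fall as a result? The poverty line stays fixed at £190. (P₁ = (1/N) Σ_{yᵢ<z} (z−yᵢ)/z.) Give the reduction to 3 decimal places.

0.114

Before: below the line — £70, £115, £160; poverty gap index (FGT₁) = 0.19737.
After the £50 transfer: below the line — £120, £165; poverty gap index (FGT₁) = 0.08333.
Reduction = 0.19737 − 0.08333 = 0.114.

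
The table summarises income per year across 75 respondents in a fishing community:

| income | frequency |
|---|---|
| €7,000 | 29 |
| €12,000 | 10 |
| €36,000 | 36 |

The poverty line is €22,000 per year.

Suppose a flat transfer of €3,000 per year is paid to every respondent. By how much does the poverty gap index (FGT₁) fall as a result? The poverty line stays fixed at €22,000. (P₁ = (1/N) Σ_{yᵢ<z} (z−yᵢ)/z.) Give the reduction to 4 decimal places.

0.0709

Before: below the line — 29×€7,000, 10×€12,000; poverty gap index (FGT₁) = 0.324242.
After the €3,000 transfer: below the line — 29×€10,000, 10×€15,000; poverty gap index (FGT₁) = 0.253333.
Reduction = 0.324242 − 0.253333 = 0.0709.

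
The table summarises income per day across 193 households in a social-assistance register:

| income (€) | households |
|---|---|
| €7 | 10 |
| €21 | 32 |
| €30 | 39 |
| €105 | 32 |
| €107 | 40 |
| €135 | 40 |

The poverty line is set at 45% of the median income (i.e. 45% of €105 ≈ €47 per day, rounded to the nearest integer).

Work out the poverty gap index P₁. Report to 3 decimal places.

Incomes under z: 10×€7, 32×€21, 39×€30 (q = 81 of N = 193).
Relative gaps: (47−7)/47 = 0.8511 (×10); (47−21)/47 = 0.5532 (×32); (47−30)/47 = 0.3617 (×39).
Σ = 40.319149. Dividing by the full population N = 193 gives P₁ = 0.209.

0.209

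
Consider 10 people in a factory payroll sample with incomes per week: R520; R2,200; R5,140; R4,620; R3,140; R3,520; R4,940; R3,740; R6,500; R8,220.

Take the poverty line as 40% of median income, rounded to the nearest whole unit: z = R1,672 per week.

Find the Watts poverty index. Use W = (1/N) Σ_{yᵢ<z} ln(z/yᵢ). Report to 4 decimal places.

Below the line: R520 (q = 1 of N = 10).
Log gaps: ln(1672/520) = 1.1679.
W = 1.167947 / 10 = 0.1168.

0.1168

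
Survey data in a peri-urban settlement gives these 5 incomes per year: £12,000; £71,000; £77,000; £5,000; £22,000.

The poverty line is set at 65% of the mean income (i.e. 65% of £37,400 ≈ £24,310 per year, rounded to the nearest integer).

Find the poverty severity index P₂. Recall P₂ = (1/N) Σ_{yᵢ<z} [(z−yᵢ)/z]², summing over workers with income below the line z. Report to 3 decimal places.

0.179

Below the line: £5,000, £12,000, £22,000 (q = 3 of N = 5).
Relative gaps: (24310−5000)/24310 = 0.7943; (24310−12000)/24310 = 0.5064; (24310−22000)/24310 = 0.0950.
Squared: 0.6309; 0.2564; 0.0090.
Sum = 0.896395; P₂ = 0.896395 / 5 = 0.179.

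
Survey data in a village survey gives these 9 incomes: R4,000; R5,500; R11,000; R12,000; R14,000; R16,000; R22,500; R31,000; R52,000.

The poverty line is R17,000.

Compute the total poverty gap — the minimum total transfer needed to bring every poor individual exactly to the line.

Poor units: R4,000, R5,500, R11,000, R12,000, R14,000, R16,000 (q = 6 of N = 9).
Individual gaps: 17000−4000 = 13000; 17000−5500 = 11500; 17000−11000 = 6000; 17000−12000 = 5000; 17000−14000 = 3000; 17000−16000 = 1000.
Aggregate gap = R39,500.

R39,500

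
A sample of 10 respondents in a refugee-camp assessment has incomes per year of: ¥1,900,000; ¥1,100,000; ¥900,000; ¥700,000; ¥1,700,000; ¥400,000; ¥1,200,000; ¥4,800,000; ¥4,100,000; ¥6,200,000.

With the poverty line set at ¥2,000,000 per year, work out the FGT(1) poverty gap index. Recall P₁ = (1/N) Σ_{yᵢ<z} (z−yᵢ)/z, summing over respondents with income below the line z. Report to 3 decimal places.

0.305

Incomes under z: ¥400,000, ¥700,000, ¥900,000, ¥1,100,000, ¥1,200,000, ¥1,700,000, ¥1,900,000 (q = 7 of N = 10).
Relative gaps: (2000000−400000)/2000000 = 0.8000; (2000000−700000)/2000000 = 0.6500; (2000000−900000)/2000000 = 0.5500; (2000000−1100000)/2000000 = 0.4500; (2000000−1200000)/2000000 = 0.4000; (2000000−1700000)/2000000 = 0.1500; (2000000−1900000)/2000000 = 0.0500.
Σ = 3.050000. Dividing by the full population N = 10 gives P₁ = 0.305.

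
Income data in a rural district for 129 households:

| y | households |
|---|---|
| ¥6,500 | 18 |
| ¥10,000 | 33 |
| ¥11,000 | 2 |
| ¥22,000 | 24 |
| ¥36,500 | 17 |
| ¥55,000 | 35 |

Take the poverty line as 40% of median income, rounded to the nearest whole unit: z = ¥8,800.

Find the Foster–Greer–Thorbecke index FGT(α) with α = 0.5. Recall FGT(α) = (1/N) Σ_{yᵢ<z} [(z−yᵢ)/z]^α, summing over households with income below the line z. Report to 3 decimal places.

0.071

Incomes under z: 18×¥6,500 (q = 18 of N = 129).
Shortfall ratios: (8800−6500)/8800 = 0.2614 (×18).
Raised to α = 0.5: 0.51124 (×18).
Sum = 9.202272; FGT(0.5) = 9.202272 / 129 = 0.071.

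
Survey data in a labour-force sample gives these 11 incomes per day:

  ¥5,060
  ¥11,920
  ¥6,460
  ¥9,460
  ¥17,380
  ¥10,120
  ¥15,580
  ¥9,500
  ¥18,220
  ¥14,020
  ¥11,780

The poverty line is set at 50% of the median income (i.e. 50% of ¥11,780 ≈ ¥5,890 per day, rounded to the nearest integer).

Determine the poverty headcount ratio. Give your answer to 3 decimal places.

0.091

1 of the 11 households have income below ¥5,890.
H = 1/11 = 0.091.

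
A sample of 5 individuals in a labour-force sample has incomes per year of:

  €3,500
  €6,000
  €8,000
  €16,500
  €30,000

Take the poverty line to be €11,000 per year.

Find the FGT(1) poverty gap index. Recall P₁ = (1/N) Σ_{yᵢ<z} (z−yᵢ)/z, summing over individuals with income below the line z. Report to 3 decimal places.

Below the line: €3,500, €6,000, €8,000 (q = 3 of N = 5).
Normalized shortfalls: (11000−3500)/11000 = 0.6818; (11000−6000)/11000 = 0.4545; (11000−8000)/11000 = 0.2727.
Σ = 1.409091. Dividing by the full population N = 5 gives P₁ = 0.282.

0.282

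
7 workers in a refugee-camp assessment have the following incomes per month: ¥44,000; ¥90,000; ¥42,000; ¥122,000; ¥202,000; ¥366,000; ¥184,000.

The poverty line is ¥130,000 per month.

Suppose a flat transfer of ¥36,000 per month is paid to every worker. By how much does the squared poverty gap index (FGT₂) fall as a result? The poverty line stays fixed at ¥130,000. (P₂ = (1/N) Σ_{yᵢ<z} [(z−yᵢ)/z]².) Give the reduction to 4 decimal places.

0.0979

Before: below the line — ¥42,000, ¥44,000, ¥90,000, ¥122,000; squared poverty gap index (FGT₂) = 0.142046.
After the ¥36,000 transfer: below the line — ¥78,000, ¥80,000, ¥126,000; squared poverty gap index (FGT₂) = 0.044125.
Reduction = 0.142046 − 0.044125 = 0.0979.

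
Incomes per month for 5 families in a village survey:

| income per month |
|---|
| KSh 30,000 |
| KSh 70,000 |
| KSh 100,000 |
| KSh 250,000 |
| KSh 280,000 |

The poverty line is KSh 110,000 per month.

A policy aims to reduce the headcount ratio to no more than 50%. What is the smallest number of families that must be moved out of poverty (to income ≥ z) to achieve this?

1

3 of the 5 families are poor, so H = 3/5 = 0.600.
A headcount ratio of at most 50% allows at most ⌊0.50 × 5⌋ = 2 poor families.
So at least 3 − 2 = 1 must be lifted.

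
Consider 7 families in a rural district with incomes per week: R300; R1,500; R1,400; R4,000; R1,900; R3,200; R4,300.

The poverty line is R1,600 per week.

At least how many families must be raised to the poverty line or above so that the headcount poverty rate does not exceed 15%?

Currently q = 3 of N = 7 are below the line (H = 0.429).
A headcount ratio of at most 15% allows at most ⌊0.15 × 7⌋ = 1 poor families.
So at least 3 − 1 = 2 must be lifted.

2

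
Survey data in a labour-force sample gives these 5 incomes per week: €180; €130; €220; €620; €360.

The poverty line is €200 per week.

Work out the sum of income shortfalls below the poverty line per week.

€90

Poor units: €130, €180 (q = 2 of N = 5).
Individual gaps: 200−130 = 70; 200−180 = 20.
Aggregate gap = €90.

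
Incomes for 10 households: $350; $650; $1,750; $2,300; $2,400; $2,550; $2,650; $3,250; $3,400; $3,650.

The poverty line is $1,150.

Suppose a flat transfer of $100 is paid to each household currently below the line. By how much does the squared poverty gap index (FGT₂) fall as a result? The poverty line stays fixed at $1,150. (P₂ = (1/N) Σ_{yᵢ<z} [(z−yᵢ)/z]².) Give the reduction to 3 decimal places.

0.018

Before: below the line — $350, $650; squared poverty gap index (FGT₂) = 0.06730.
After the $100 transfer: below the line — $450, $750; squared poverty gap index (FGT₂) = 0.04915.
Reduction = 0.06730 − 0.04915 = 0.018.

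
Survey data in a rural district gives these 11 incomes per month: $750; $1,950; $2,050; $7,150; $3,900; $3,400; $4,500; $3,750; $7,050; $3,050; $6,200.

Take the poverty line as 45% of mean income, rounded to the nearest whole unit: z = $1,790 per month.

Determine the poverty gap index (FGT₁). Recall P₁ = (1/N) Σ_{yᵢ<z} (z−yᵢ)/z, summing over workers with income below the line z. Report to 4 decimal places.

Incomes under z: $750 (q = 1 of N = 11).
Relative gaps: (1790−750)/1790 = 0.5810.
Sum of shortfalls = 0.581006; P₁ averages over all N: 0.581006 / 11 = 0.0528.

0.0528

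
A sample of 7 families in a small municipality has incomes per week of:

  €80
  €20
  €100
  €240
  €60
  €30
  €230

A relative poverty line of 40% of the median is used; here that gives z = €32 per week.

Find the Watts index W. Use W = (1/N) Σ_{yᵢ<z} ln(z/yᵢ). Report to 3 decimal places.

0.076

Poor units: €20, €30 (q = 2 of N = 7).
Log gaps: ln(32/20) = 0.4700; ln(32/30) = 0.0645.
W = 0.534542 / 7 = 0.076.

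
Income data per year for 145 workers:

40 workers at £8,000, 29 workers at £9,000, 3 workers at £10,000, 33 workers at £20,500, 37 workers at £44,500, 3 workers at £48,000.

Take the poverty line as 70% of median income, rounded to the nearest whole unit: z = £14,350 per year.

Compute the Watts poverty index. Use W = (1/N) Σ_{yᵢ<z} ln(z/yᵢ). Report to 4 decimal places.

Poor units: 40×£8,000, 29×£9,000, 3×£10,000 (q = 72 of N = 145).
ln(z/y) terms: ln(14350/8000) = 0.5843 (×40); ln(14350/9000) = 0.4665 (×29); ln(14350/10000) = 0.3612 (×3).
W = 37.985066 / 145 = 0.2620.

0.2620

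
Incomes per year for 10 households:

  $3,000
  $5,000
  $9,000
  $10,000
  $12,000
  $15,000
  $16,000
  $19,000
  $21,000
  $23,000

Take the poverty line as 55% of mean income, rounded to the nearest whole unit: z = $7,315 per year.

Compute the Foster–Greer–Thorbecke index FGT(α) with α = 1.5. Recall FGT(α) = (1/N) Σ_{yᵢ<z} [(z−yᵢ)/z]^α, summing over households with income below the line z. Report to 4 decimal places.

0.0631

Incomes under z: $3,000, $5,000 (q = 2 of N = 10).
Shortfall ratios: (7315−3000)/7315 = 0.5899; (7315−5000)/7315 = 0.3165.
Raised to α = 1.5: 0.45305; 0.17803.
Sum = 0.631089; FGT(1.5) = 0.631089 / 10 = 0.0631.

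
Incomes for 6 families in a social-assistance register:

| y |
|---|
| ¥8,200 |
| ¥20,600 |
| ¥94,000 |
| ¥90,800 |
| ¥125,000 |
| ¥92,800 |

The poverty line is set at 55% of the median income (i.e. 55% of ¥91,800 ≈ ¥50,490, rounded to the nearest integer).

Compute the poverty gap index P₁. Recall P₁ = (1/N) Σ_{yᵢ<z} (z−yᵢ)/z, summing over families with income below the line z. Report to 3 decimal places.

0.238

Below the line: ¥8,200, ¥20,600 (q = 2 of N = 6).
Relative gaps: (50490−8200)/50490 = 0.8376; (50490−20600)/50490 = 0.5920.
Σ = 1.429590. Dividing by the full population N = 6 gives P₁ = 0.238.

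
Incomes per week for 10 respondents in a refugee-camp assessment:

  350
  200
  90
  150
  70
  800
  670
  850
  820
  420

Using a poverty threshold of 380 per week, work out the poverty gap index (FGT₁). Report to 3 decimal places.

0.274

Incomes under z: 70, 90, 150, 200, 350 (q = 5 of N = 10).
Normalized shortfalls: (380−70)/380 = 0.8158; (380−90)/380 = 0.7632; (380−150)/380 = 0.6053; (380−200)/380 = 0.4737; (380−350)/380 = 0.0789.
Sum of shortfalls = 2.736842; P₁ averages over all N: 2.736842 / 10 = 0.274.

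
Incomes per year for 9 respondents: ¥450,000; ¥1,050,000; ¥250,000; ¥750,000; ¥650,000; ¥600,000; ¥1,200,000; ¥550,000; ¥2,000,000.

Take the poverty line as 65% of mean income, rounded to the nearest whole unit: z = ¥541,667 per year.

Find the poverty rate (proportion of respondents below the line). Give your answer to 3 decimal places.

0.222

2 of the 9 respondents have income below ¥541,667.
H = 2/9 = 0.222.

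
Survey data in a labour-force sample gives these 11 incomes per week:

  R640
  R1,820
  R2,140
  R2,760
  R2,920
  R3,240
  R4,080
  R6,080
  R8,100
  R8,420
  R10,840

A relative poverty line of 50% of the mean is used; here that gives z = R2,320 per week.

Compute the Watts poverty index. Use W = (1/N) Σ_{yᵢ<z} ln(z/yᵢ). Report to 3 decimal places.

0.146

Incomes under z: R640, R1,820, R2,140 (q = 3 of N = 11).
Log shortfalls: ln(2320/640) = 1.2879; ln(2320/1820) = 0.2427; ln(2320/2140) = 0.0808.
W = 1.611346 / 11 = 0.146.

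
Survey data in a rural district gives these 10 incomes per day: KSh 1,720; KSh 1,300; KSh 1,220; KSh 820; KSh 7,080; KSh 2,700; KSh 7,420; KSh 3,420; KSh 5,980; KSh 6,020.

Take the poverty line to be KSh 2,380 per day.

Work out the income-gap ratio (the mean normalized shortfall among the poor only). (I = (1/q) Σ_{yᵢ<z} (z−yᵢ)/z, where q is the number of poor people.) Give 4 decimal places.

0.4685

Poor units: KSh 820, KSh 1,220, KSh 1,300, KSh 1,720 (q = 4 of N = 10).
Shortfall ratios (z−y)/z: 0.6555, 0.4874, 0.4538, 0.2773; sum = 1.873950.
The income-gap ratio divides by q (the poor only): 1.873950 / 4 = 0.4685.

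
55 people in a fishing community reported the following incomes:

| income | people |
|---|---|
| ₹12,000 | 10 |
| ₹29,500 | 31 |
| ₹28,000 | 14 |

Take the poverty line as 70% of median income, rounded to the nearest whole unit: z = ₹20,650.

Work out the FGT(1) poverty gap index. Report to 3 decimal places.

0.076

Poor units: 10×₹12,000 (q = 10 of N = 55).
Shortfall ratios: (20650−12000)/20650 = 0.4189 (×10).
Σ = 4.188862. Dividing by the full population N = 55 gives P₁ = 0.076.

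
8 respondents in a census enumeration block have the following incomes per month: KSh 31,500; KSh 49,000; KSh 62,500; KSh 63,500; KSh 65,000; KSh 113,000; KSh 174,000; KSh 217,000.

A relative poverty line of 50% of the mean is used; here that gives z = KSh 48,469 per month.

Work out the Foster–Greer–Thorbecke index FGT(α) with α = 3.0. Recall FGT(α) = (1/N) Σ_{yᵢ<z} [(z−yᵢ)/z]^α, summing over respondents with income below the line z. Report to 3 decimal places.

Below the line: KSh 31,500 (q = 1 of N = 8).
Normalized shortfalls: (48469−31500)/48469 = 0.3501.
Raised to α = 3.0: 0.04291.
Sum = 0.042912; FGT(3.0) = 0.042912 / 8 = 0.005.

0.005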